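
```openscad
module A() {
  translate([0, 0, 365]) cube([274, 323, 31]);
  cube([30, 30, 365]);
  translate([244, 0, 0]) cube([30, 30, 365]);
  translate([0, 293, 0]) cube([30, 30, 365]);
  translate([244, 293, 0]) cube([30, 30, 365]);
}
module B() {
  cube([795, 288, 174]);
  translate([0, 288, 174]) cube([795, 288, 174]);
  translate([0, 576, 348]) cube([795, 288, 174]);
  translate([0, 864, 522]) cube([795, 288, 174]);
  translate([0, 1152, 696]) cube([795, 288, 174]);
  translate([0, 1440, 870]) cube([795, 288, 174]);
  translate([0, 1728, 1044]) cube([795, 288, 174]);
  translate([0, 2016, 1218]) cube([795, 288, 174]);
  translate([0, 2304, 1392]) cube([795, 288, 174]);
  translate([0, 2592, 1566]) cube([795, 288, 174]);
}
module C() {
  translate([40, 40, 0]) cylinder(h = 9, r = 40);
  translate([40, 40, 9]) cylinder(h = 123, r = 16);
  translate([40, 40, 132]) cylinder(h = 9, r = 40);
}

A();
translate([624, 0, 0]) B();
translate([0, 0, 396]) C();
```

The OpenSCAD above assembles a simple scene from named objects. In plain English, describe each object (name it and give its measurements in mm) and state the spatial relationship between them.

A is a four-legged stool. The seat is a 274×323×31 mm slab whose top surface is at z = 396 mm; four square legs, each 30×30 mm in cross-section, run from the floor (z = 0) to the underside of the seat, each flush with a corner of the seat.

B is a straight staircase of 10 solid steps. Each step is 795 mm wide (x), 288 mm deep (y, the going) and 174 mm tall (the rise). The first step rests on the floor; each subsequent step sits one going further in +y and one rise higher in +z, directly behind and above the previous step with no overlap.

C is a spool: two coaxial disc flanges of radius 40 mm and thickness 9 mm, joined by a core cylinder of radius 16 mm and height 123 mm. The lower flange rests on z = 0 and the three cylinders share a vertical axis.

The staircase is on the floor beside the stool on its +x side. The spool is on top of the stool.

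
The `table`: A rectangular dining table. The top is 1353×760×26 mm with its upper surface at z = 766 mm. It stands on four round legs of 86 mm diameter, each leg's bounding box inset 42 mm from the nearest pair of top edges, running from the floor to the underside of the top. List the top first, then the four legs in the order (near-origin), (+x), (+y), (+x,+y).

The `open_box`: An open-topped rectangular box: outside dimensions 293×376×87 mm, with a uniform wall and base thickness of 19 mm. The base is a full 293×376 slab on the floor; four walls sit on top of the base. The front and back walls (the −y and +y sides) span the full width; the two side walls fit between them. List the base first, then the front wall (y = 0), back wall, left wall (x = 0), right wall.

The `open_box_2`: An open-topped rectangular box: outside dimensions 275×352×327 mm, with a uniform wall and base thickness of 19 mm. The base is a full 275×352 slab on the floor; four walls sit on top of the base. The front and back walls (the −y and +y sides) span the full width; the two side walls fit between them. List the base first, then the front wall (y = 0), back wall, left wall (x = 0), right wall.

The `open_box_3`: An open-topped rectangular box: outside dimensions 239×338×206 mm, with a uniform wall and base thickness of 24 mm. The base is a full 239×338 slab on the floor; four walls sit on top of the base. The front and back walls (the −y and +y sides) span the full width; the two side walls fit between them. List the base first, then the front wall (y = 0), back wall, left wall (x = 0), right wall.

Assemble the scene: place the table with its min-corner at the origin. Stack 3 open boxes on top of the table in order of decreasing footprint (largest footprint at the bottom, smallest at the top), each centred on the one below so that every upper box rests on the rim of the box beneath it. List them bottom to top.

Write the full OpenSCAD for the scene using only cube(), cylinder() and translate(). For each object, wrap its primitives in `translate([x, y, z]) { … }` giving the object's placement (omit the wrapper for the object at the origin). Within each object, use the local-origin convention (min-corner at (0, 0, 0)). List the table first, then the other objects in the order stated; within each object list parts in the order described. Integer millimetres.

translate([0, 0, 740]) cube([1353, 760, 26]);
translate([85, 85, 0]) cylinder(h = 740, r = 43);
translate([1268, 85, 0]) cylinder(h = 740, r = 43);
translate([85, 675, 0]) cylinder(h = 740, r = 43);
translate([1268, 675, 0]) cylinder(h = 740, r = 43);
translate([530, 192, 766]) {
  cube([293, 376, 19]);
  translate([0, 0, 19]) cube([293, 19, 68]);
  translate([0, 357, 19]) cube([293, 19, 68]);
  translate([0, 19, 19]) cube([19, 338, 68]);
  translate([274, 19, 19]) cube([19, 338, 68]);
}
translate([539, 204, 853]) {
  cube([275, 352, 19]);
  translate([0, 0, 19]) cube([275, 19, 308]);
  translate([0, 333, 19]) cube([275, 19, 308]);
  translate([0, 19, 19]) cube([19, 314, 308]);
  translate([256, 19, 19]) cube([19, 314, 308]);
}
translate([557, 211, 1180]) {
  cube([239, 338, 24]);
  translate([0, 0, 24]) cube([239, 24, 182]);
  translate([0, 314, 24]) cube([239, 24, 182]);
  translate([0, 24, 24]) cube([24, 290, 182]);
  translate([215, 24, 24]) cube([24, 290, 182]);
}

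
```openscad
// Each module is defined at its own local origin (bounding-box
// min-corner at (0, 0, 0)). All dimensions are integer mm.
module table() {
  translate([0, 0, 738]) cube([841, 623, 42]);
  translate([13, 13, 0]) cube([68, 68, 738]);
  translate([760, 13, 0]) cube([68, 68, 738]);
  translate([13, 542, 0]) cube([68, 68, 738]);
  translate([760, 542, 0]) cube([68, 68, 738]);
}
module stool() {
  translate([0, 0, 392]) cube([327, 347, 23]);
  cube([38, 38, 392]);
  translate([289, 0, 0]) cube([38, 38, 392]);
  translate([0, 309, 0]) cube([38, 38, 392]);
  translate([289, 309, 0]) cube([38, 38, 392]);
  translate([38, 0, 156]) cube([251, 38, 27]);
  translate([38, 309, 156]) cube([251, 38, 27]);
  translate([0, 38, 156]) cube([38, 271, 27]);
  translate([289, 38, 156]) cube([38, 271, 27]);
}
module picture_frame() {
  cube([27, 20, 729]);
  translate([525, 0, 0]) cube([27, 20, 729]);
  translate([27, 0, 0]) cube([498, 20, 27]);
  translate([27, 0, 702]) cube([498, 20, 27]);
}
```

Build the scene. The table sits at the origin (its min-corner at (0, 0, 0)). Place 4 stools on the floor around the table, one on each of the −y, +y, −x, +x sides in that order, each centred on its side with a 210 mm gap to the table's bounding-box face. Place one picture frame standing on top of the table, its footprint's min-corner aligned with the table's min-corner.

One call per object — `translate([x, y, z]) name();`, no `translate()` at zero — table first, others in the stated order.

table();
translate([257, -557, 0]) stool();
translate([257, 833, 0]) stool();
translate([-537, 138, 0]) stool();
translate([1051, 138, 0]) stool();
translate([0, 0, 780]) picture_frame();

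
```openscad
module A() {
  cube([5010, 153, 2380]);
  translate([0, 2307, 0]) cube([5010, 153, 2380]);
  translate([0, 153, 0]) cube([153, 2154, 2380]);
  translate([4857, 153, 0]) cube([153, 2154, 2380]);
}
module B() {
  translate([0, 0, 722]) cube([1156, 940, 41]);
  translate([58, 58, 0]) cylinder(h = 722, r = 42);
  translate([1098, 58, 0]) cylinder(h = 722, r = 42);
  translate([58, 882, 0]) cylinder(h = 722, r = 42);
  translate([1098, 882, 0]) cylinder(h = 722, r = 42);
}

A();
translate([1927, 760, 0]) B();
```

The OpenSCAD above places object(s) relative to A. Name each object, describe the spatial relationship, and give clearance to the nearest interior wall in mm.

Clearances: x = 1774, y = 607; minimum 607 mm.

A is a house frame. B is a table. The table sits inside the house frame, centred. The clearance to the nearest interior wall is 607 mm.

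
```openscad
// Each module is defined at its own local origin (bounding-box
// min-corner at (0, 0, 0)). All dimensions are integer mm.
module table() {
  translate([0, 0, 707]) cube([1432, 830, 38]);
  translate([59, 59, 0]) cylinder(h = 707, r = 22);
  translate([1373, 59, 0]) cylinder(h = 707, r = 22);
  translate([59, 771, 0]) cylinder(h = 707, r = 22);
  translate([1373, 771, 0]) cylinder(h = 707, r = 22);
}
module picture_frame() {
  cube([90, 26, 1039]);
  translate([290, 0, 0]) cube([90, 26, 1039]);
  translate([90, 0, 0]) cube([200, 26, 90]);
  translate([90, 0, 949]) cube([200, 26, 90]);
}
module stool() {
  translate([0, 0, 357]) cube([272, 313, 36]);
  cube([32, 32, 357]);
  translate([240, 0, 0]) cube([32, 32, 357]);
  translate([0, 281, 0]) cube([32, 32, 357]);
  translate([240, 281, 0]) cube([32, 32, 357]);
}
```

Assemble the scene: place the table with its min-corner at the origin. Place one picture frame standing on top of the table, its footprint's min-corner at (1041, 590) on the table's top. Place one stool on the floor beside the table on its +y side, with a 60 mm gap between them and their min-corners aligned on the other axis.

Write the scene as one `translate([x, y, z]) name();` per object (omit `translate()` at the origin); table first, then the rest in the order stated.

table();
translate([1041, 590, 745]) picture_frame();
translate([0, 890, 0]) stool();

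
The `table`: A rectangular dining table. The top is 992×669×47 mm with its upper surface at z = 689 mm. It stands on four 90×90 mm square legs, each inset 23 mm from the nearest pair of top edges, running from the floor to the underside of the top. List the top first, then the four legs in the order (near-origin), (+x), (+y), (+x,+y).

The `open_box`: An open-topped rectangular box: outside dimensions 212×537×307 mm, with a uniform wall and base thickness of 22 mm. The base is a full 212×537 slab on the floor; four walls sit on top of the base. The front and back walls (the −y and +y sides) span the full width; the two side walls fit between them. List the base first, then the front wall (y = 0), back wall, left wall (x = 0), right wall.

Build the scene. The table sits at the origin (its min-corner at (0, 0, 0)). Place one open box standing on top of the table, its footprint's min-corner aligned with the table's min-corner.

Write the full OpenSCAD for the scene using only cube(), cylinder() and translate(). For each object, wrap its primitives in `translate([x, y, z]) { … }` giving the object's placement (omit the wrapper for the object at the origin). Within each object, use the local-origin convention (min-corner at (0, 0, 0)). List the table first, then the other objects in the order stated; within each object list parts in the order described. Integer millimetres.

translate([0, 0, 642]) cube([992, 669, 47]);
translate([23, 23, 0]) cube([90, 90, 642]);
translate([879, 23, 0]) cube([90, 90, 642]);
translate([23, 556, 0]) cube([90, 90, 642]);
translate([879, 556, 0]) cube([90, 90, 642]);
translate([0, 0, 689]) {
  cube([212, 537, 22]);
  translate([0, 0, 22]) cube([212, 22, 285]);
  translate([0, 515, 22]) cube([212, 22, 285]);
  translate([0, 22, 22]) cube([22, 493, 285]);
  translate([190, 22, 22]) cube([22, 493, 285]);
}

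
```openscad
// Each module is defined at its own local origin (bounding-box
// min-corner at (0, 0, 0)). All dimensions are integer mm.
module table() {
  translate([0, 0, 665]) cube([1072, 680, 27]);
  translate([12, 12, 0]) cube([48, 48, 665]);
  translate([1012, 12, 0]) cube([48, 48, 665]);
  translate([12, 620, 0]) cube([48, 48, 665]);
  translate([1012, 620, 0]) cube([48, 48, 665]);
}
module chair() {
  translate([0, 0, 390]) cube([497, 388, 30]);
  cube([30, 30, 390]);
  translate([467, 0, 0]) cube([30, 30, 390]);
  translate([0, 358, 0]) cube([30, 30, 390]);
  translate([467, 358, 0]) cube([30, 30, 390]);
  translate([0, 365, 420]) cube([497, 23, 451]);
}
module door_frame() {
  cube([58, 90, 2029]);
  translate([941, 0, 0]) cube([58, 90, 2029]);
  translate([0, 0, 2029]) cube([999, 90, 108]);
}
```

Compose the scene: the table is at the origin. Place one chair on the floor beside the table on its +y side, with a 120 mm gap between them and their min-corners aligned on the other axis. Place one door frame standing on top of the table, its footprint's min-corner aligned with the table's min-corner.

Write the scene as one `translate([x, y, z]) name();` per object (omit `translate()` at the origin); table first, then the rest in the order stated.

table();
translate([0, 800, 0]) chair();
translate([0, 0, 692]) door_frame();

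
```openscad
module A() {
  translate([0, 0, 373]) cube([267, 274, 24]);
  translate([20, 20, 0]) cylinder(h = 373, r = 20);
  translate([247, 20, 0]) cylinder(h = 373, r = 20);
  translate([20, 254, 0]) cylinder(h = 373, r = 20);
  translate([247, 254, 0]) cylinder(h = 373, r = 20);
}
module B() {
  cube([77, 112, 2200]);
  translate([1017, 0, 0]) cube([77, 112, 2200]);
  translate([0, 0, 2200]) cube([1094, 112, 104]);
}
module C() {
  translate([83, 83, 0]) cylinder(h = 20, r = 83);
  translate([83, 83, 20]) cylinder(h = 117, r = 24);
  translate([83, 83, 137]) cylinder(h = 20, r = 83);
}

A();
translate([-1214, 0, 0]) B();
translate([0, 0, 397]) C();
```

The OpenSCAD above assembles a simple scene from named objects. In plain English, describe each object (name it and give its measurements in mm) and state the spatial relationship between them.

A is a four-legged stool. The seat is a 267×274×24 mm slab whose top surface is at z = 397 mm; four round legs, each 40 mm in diameter, run from the floor (z = 0) to the underside of the seat, each leg's axis is inset half a diameter from the nearest pair of seat edges (so the leg's bounding box is flush with the corner).

B is a door frame. The clear opening is 940 mm wide and 2200 mm high. Two 77 mm wide jambs, 112 mm deep, stand either side of the opening from the floor to the top of the opening. A 104 mm thick head sits across the top of both jambs, spanning the full outside width of the frame.

C is a spool: two coaxial disc flanges of radius 83 mm and thickness 20 mm, joined by a core cylinder of radius 24 mm and height 117 mm. The lower flange rests on z = 0 and the three cylinders share a vertical axis.

The door frame is on the floor beside the stool on its −x side. The spool is on top of the stool.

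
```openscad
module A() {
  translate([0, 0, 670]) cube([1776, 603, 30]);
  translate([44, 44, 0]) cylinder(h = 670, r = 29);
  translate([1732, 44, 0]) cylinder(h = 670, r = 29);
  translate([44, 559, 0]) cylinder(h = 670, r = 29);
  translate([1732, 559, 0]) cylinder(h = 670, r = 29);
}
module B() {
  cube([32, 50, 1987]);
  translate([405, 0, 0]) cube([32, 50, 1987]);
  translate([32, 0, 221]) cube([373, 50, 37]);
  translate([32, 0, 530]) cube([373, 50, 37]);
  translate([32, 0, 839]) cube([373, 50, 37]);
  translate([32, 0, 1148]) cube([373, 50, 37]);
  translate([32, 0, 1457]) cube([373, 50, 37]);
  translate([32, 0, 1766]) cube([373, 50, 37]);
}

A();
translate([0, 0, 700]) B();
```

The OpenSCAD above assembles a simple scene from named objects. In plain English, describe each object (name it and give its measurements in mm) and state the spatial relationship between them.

A is a table with a 1776×603 mm rectangular top, 30 mm thick, top surface at z = 700 mm, supported by four round legs of 58 mm diameter, each leg's bounding box inset 15 mm from the nearest pair of top edges, running from the floor.

B is a straight ladder. Two 32×50 mm vertical rails, 1987 mm tall, stand 437 mm apart (outside-to-outside) with their front faces coplanar on the −y side. 6 rungs, each 50 mm deep and 37 mm tall, span between the inner faces of the rails, front faces flush with the rails. The lowest rung's underside is at z = 221 mm and rungs are spaced 309 mm apart (underside to underside).

The ladder is on top of the table.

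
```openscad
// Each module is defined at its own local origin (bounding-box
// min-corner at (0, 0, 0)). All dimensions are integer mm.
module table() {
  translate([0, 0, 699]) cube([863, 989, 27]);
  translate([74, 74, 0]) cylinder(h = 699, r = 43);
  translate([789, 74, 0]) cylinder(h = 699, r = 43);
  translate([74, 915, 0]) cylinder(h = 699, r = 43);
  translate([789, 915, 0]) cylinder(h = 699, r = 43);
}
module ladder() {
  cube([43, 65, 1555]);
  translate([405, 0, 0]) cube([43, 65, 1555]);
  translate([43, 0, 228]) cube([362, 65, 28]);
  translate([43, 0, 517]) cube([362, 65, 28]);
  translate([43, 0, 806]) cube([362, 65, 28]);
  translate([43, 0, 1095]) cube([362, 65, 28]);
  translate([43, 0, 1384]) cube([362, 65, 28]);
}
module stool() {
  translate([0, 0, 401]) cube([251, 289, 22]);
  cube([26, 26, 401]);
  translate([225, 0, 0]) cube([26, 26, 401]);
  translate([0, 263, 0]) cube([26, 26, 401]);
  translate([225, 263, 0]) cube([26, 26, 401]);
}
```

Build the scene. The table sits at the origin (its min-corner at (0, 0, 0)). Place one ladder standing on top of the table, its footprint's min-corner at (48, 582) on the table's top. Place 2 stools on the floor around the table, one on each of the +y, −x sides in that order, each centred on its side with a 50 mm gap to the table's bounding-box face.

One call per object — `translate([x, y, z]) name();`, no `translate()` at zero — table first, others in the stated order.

table();
translate([48, 582, 726]) ladder();
translate([306, 1039, 0]) stool();
translate([-301, 350, 0]) stool();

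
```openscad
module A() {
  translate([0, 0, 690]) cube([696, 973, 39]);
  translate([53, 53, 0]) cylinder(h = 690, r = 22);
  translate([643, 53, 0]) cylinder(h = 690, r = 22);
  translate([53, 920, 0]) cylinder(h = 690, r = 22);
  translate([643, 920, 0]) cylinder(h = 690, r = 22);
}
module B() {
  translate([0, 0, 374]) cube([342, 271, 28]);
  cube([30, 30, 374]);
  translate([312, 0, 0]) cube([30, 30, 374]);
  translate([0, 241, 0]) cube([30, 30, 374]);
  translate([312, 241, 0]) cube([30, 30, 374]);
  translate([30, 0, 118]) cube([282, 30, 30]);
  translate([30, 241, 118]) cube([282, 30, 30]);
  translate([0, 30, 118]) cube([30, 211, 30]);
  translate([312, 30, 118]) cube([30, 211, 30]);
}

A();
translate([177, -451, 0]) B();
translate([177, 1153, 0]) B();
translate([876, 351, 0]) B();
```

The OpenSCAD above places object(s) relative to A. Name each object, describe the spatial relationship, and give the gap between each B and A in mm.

Each stool's nearest face is 180 mm from the table's bounding box.

A is a table. B is a stool. Three stools sit around the table at the −y, +y, +x sides. The gap between each stool and the table is 180 mm.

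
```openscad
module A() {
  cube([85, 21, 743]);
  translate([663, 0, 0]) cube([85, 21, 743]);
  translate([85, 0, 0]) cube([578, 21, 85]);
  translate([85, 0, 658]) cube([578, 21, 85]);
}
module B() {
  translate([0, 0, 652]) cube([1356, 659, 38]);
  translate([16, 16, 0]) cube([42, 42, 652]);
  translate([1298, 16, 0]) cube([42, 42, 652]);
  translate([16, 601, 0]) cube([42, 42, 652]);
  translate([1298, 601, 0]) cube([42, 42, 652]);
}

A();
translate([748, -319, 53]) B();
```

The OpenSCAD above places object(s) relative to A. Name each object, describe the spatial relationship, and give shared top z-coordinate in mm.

A is a picture frame. B is a table. The table is beside the picture frame with their tops flush at z = 743. The shared top z-coordinate is 743 mm.

Both tops at z = 743 mm.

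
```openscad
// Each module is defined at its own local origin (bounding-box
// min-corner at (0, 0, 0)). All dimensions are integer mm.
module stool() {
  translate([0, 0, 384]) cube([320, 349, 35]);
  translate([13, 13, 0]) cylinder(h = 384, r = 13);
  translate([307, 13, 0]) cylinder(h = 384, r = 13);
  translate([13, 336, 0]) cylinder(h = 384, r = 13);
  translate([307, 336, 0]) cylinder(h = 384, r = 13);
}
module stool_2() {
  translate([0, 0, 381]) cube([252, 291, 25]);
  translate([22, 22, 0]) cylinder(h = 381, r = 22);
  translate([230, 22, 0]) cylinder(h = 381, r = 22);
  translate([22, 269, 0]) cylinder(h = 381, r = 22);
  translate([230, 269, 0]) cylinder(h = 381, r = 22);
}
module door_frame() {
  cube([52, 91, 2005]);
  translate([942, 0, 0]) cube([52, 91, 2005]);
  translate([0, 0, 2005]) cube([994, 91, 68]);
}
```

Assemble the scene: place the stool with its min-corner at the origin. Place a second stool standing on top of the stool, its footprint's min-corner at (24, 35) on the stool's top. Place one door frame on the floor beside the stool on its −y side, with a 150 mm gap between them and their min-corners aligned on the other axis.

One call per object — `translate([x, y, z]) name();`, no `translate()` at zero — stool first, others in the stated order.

stool();
translate([24, 35, 419]) stool_2();
translate([0, -241, 0]) door_frame();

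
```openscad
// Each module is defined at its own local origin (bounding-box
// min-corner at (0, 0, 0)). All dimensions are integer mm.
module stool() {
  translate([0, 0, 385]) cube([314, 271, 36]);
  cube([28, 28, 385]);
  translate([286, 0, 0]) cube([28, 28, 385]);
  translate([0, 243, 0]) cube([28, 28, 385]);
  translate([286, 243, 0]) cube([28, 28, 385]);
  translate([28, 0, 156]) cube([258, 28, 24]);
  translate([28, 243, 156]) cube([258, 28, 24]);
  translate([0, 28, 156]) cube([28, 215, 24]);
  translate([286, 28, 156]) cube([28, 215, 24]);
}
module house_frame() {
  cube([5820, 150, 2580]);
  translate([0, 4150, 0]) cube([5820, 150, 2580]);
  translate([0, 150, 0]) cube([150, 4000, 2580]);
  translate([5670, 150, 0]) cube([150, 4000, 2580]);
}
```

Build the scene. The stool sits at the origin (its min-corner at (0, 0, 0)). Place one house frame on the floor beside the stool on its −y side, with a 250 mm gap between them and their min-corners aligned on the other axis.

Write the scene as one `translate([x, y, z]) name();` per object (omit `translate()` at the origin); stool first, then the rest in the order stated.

stool();
translate([0, -4550, 0]) house_frame();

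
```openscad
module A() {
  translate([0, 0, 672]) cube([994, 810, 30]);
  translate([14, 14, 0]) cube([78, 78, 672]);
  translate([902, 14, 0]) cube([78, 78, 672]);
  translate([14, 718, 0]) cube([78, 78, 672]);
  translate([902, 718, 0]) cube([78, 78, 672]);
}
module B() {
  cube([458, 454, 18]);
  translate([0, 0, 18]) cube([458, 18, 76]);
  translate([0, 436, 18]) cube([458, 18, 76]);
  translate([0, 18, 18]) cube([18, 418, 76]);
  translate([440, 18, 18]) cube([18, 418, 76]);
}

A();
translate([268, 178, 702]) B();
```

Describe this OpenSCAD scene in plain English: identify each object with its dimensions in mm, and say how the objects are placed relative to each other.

A is a table: top 994 mm (x) × 810 mm (y), 30 mm thick, upper face at z = 702 mm, on four 78×78 mm square legs, each inset 14 mm from the nearest pair of top edges, running from z = 0 to the bottom of the top.

B is an open-topped rectangular box: outside dimensions 458×454×94 mm, with a uniform wall and base thickness of 18 mm. The base is a full 458×454 slab on the floor; four walls sit on top of the base. The front and back walls (the −y and +y sides) span the full width; the two side walls fit between them.

The open box is on top of the table, centred.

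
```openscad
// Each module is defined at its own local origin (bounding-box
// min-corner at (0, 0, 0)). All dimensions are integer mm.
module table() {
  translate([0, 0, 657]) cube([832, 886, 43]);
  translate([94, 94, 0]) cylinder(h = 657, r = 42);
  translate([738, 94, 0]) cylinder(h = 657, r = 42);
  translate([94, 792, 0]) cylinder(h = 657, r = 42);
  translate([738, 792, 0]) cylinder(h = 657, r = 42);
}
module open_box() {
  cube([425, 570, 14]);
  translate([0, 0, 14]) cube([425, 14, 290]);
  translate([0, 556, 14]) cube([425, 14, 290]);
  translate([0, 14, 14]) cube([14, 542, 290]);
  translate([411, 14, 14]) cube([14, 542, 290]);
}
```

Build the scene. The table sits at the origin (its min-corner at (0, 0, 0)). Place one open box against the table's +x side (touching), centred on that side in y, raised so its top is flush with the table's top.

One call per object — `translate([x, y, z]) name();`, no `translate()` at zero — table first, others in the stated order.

table();
translate([832, 158, 396]) open_box();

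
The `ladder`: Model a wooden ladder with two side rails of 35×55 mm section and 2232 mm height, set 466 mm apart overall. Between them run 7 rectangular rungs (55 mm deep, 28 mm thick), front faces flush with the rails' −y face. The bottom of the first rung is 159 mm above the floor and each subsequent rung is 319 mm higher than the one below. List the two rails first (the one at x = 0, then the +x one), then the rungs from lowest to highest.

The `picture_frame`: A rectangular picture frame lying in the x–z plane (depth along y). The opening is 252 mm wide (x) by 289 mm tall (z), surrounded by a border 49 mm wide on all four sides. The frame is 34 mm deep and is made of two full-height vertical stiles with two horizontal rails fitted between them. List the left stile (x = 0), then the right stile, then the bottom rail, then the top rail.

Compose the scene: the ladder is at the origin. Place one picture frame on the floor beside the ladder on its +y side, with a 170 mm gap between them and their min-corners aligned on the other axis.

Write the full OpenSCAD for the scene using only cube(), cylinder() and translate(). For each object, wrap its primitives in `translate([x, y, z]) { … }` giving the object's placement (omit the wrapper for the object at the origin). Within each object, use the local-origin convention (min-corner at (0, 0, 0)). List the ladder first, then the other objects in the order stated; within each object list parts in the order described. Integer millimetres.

cube([35, 55, 2232]);
translate([431, 0, 0]) cube([35, 55, 2232]);
translate([35, 0, 159]) cube([396, 55, 28]);
translate([35, 0, 478]) cube([396, 55, 28]);
translate([35, 0, 797]) cube([396, 55, 28]);
translate([35, 0, 1116]) cube([396, 55, 28]);
translate([35, 0, 1435]) cube([396, 55, 28]);
translate([35, 0, 1754]) cube([396, 55, 28]);
translate([35, 0, 2073]) cube([396, 55, 28]);
translate([0, 225, 0]) {
  cube([49, 34, 387]);
  translate([301, 0, 0]) cube([49, 34, 387]);
  translate([49, 0, 0]) cube([252, 34, 49]);
  translate([49, 0, 338]) cube([252, 34, 49]);
}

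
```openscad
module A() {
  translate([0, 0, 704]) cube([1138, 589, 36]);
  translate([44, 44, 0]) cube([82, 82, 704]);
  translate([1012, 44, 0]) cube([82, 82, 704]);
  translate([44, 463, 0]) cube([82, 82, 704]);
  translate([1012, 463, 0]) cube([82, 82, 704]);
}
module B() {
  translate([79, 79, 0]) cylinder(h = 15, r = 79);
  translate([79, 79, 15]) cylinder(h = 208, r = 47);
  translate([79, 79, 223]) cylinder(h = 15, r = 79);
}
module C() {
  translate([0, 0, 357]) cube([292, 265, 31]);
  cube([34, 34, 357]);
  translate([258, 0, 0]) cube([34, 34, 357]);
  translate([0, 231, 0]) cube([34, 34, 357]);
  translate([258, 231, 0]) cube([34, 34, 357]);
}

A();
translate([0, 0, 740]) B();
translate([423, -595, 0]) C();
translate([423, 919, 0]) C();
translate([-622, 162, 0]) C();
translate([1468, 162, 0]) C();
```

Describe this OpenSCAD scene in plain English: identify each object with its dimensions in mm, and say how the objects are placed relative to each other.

A is a table with a 1138×589 mm rectangular top, 36 mm thick, top surface at z = 740 mm, supported by four 82×82 mm square legs, each inset 44 mm from the nearest pair of top edges, running from the floor.

B is a spool: two coaxial disc flanges of radius 79 mm and thickness 15 mm, joined by a core cylinder of radius 47 mm and height 208 mm. The lower flange rests on z = 0 and the three cylinders share a vertical axis.

C is a four-legged stool. The seat is a 292×265×31 mm slab whose top surface is at z = 388 mm; four square legs, each 34×34 mm in cross-section, run from the floor (z = 0) to the underside of the seat, each flush with a corner of the seat.

The spool is on top of the table. Four stools sit around the table at the −y, +y, −x, +x sides.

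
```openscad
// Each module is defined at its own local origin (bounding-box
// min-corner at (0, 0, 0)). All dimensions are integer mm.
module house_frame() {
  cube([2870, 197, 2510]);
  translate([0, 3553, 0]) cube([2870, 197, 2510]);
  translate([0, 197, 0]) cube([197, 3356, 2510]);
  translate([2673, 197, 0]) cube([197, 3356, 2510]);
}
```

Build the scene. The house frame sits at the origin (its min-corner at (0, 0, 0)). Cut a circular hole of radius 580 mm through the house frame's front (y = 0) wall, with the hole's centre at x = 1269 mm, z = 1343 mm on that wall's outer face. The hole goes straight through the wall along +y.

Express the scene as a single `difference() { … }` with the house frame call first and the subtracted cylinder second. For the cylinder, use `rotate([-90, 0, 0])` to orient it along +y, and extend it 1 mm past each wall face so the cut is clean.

difference() {
  house_frame();
  translate([1269, -1, 1343]) rotate([-90, 0, 0]) cylinder(h = 199, r = 580);
}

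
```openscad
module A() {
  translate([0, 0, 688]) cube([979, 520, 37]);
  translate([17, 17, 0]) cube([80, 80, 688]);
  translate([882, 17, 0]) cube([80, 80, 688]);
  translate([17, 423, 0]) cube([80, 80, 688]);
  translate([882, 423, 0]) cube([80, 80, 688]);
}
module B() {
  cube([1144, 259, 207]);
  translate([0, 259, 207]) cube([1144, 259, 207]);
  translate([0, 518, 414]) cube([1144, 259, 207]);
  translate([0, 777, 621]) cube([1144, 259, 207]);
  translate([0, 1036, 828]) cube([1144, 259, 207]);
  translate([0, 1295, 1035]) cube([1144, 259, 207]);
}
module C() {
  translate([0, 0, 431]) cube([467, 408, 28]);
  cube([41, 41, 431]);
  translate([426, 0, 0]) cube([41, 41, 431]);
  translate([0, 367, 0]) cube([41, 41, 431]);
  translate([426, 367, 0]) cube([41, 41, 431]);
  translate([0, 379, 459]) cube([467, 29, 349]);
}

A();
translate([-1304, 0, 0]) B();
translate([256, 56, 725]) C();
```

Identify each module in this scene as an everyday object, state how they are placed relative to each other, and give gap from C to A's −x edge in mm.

The chair's min-x is at 256; the table's min-x is 0; gap = 256 mm.

A is a table. B is a staircase. C is a chair. The staircase is on the floor beside the table on its −x side. The chair is on top of the table, centred. The gap from the chair to the table's −x edge is 256 mm.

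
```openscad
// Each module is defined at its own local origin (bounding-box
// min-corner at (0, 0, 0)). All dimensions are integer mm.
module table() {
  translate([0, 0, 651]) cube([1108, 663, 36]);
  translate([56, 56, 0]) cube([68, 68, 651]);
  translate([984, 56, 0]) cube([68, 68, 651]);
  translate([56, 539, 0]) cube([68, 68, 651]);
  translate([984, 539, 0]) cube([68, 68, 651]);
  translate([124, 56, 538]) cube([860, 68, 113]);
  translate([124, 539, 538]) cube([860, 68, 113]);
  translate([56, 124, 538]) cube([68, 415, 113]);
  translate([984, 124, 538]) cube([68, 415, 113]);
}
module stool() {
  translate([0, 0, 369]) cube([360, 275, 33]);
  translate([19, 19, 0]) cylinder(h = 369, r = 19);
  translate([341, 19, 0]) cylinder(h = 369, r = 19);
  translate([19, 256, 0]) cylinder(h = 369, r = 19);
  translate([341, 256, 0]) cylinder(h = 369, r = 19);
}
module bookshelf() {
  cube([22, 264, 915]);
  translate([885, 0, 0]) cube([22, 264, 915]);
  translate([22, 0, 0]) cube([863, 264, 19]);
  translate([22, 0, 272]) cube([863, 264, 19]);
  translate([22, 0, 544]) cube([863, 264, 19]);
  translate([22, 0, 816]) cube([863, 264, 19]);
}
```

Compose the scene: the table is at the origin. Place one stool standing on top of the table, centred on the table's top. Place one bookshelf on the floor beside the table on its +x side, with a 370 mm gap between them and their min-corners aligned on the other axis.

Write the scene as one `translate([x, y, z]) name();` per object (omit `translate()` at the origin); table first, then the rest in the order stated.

table();
translate([374, 194, 687]) stool();
translate([1478, 0, 0]) bookshelf();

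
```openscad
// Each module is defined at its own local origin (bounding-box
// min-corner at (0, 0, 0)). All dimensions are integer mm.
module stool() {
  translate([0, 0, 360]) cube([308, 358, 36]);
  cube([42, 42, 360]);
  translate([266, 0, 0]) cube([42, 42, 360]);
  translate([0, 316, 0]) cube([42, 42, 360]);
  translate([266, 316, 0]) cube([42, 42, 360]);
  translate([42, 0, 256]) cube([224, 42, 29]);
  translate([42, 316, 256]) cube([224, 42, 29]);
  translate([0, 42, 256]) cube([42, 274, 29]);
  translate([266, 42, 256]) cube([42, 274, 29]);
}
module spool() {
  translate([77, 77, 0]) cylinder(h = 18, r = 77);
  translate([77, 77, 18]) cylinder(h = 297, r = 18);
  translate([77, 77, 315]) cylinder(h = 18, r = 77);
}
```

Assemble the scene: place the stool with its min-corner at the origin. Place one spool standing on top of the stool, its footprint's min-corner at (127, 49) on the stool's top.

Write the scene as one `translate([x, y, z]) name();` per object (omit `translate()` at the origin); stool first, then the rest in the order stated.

stool();
translate([127, 49, 396]) spool();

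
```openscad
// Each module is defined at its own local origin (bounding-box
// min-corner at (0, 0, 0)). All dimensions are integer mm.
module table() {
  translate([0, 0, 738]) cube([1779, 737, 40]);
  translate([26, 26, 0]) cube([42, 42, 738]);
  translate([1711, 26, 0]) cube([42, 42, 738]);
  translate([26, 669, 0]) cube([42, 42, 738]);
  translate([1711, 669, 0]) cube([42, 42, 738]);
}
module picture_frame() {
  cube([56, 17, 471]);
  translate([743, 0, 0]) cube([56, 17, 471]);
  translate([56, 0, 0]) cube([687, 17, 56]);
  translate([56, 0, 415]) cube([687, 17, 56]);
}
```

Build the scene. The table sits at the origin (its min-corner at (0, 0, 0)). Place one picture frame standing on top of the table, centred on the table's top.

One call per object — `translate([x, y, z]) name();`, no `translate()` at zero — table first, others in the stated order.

table();
translate([490, 360, 778]) picture_frame();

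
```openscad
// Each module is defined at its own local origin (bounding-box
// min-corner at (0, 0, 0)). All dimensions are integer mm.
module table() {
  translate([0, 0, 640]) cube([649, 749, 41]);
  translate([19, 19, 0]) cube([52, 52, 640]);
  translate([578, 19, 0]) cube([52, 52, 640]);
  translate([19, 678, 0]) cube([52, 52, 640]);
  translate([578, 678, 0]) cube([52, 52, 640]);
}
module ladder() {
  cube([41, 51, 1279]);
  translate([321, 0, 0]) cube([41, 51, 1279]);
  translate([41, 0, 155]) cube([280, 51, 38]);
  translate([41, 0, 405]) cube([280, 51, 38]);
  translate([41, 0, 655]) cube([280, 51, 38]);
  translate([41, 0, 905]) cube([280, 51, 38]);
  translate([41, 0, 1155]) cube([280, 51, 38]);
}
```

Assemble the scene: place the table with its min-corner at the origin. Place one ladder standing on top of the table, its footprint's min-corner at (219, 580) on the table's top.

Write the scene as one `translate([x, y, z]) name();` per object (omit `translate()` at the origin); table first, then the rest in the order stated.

table();
translate([219, 580, 681]) ladder();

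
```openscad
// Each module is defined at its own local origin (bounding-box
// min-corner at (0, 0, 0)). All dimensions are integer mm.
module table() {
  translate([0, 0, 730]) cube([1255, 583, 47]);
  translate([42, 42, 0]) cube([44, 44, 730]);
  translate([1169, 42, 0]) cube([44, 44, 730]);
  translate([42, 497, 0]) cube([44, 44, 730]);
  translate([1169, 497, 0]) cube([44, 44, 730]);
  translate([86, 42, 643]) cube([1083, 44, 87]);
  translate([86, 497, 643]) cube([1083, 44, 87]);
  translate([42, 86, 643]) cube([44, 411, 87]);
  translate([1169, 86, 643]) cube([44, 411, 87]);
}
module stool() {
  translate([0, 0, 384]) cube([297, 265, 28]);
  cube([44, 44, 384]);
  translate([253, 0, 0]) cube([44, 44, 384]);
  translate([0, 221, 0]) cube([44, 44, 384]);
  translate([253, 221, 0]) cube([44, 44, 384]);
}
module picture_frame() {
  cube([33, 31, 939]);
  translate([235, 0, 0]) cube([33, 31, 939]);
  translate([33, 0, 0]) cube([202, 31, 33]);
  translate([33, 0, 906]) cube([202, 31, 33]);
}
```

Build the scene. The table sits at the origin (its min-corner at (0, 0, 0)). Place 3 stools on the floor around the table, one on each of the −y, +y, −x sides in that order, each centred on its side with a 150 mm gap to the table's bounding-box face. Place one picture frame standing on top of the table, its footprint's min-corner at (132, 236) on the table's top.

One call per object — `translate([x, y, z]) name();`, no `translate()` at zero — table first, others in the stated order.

table();
translate([479, -415, 0]) stool();
translate([479, 733, 0]) stool();
translate([-447, 159, 0]) stool();
translate([132, 236, 777]) picture_frame();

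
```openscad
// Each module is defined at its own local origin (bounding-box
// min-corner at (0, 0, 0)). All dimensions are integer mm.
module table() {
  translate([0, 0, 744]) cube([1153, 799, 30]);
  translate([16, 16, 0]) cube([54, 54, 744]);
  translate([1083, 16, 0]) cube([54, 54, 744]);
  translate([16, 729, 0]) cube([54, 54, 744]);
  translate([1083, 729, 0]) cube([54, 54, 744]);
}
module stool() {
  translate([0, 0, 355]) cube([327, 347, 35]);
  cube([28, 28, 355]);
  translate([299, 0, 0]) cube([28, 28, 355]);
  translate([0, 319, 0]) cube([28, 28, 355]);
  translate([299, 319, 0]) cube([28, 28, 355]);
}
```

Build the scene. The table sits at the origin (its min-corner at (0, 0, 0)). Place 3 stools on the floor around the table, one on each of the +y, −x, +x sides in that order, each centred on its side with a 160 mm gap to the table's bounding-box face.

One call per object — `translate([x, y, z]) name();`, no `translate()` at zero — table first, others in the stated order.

table();
translate([413, 959, 0]) stool();
translate([-487, 226, 0]) stool();
translate([1313, 226, 0]) stool();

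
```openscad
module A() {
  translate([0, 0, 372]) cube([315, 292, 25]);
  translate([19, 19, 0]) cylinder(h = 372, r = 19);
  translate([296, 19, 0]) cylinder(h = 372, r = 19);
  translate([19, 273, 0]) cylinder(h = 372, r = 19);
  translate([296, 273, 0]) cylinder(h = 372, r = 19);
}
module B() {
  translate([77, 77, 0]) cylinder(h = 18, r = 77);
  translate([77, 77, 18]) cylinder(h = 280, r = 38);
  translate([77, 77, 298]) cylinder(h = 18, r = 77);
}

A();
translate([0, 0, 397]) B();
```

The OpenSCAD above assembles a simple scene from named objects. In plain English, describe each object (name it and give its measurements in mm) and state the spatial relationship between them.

A is a simple wooden stool: a rectangular seat 315 mm (x) by 292 mm (y), 25 mm thick, top face at z = 397 mm, on four round legs, each 38 mm in diameter. The legs rest on z = 0, each leg's axis is inset half a diameter from the nearest pair of seat edges (so the leg's bounding box is flush with the corner).

B is a spool: two coaxial disc flanges of radius 77 mm and thickness 18 mm, joined by a core cylinder of radius 38 mm and height 280 mm. The lower flange rests on z = 0 and the three cylinders share a vertical axis.

The spool is on top of the stool.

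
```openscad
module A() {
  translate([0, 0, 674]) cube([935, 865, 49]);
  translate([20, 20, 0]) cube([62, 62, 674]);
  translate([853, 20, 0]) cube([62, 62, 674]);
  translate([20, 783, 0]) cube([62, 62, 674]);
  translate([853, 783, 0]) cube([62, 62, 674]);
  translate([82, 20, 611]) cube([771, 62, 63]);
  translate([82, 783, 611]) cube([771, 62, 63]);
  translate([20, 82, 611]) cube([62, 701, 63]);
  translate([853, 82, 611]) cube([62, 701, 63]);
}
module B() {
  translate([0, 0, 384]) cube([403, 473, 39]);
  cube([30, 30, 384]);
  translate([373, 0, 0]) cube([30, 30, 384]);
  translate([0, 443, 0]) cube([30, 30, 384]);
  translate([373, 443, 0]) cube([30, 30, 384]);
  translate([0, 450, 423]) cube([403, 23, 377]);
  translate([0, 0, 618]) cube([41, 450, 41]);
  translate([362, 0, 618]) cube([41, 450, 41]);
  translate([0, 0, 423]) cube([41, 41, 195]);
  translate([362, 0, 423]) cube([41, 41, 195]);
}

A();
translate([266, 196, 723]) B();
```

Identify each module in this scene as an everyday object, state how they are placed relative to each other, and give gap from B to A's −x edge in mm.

A is a table. B is a chair. The chair is on top of the table, centred. The gap from the chair to the table's −x edge is 266 mm.

The chair's min-x is at 266; the table's min-x is 0; gap = 266 mm.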